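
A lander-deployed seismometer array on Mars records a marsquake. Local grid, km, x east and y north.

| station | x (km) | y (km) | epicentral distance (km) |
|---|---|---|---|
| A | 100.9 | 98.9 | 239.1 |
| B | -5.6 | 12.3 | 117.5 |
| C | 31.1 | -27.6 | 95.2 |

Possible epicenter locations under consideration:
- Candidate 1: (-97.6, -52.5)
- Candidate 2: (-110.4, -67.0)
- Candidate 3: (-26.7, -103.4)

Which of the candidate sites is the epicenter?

Candidate 3

For each candidate, compare |candidate − station| to the reported distance:
Candidate 1: residuals A 10.5, B 5.0, C 35.9 → max 35.9 km
Candidate 2: residuals A 29.5, B 13.9, C 51.7 → max 51.7 km
Candidate 3: residuals A 0.1, B 0.1, C 0.1 → max 0.1 km
Only Candidate 3 has all residuals ≈ 0.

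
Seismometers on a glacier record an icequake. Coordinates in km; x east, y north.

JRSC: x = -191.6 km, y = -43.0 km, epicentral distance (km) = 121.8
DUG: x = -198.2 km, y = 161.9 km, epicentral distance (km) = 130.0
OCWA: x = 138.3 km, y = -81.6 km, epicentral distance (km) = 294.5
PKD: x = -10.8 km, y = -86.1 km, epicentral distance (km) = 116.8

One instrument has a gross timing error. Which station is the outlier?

Solve using three stations at a time. Using JRSC, DUG, OCWA (subtract circle equations pairwise → linear system) gives (x, y) ≈ (-121.7, 56.8).
Distances from that point to each station vs reported:
  JRSC: calculated 121.8 vs reported 121.8 → residual 0.0 km
  DUG: calculated 130.0 vs reported 130.0 → residual 0.0 km
  OCWA: calculated 294.5 vs reported 294.5 → residual 0.0 km
  PKD: calculated 180.9 vs reported 116.8 → residual 64.1 km
JRSC, DUG, OCWA are mutually consistent (residuals ≈ 0); PKD is off by 64.1 km.

PKD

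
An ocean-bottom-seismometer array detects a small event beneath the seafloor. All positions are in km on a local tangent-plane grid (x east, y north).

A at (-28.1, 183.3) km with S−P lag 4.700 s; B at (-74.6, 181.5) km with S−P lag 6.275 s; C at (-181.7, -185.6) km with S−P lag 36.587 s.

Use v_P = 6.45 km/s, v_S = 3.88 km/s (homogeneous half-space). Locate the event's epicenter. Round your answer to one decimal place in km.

(-32.0, 137.7)

Distance from S−P lag: d = Δt · v_P v_S / (v_P − v_S) = Δt · (6.45·3.88)/(6.45−3.88) ≈ 9.7377·Δt.
So d_A = 45.77, d_B = 61.10, d_C = 356.27 km.
Circle about each station: (x + 28.1)² + (y − 183.3)² = 45.77²; (x + 74.6)² + (y − 181.5)² = 61.10²; (x + 181.7)² + (y + 185.6)² = 356.27².
Subtracting the A equation from the B and C equations removes the quadratic terms:
-93.0 x − 3.6 y = 2480.59
-307.2 x − 737.8 y = -91759.67
Solving the 2×2 system: x ≈ -32.0, y ≈ 137.7 km.
Check against A (with the unrounded x, y): √((x + 28.1)²+(y − 183.3)²) = 45.77 ≈ 45.77 km. ✓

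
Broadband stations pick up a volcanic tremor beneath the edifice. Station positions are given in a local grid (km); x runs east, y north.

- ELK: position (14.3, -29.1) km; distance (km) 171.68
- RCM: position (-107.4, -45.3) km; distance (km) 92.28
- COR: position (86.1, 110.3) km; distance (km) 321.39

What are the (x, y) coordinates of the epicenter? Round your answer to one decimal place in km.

Circle about each station: (x − 14.3)² + (y + 29.1)² = 171.68²; (x + 107.4)² + (y + 45.3)² = 92.28²; (x − 86.1)² + (y − 110.3)² = 321.39².
Subtracting pairs of circle equations eliminates x²+y² and gives linear equations (the radical axes):
-243.4 x − 32.4 y = 33493.97
143.6 x + 278.8 y = -55289.51
Solving the 2×2 system: x ≈ -119.4, y ≈ -136.8 km.
Check against ELK (with the unrounded x, y): √((x − 14.3)²+(y + 29.1)²) = 171.69 ≈ 171.68 km. ✓

(-119.4, -136.8)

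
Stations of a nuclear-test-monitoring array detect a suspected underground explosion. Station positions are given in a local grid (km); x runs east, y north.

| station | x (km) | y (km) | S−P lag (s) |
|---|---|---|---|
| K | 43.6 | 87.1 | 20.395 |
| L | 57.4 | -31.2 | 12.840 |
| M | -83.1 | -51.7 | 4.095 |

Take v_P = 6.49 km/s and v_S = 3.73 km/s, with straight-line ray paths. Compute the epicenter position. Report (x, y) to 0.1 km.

Distance from S−P lag: d = Δt · v_P v_S / (v_P − v_S) = Δt · (6.49·3.73)/(6.49−3.73) ≈ 8.7709·Δt.
So d_K = 178.88, d_L = 112.62, d_M = 35.92 km.
Circle about each station: (x − 43.6)² + (y − 87.1)² = 178.88²; (x − 57.4)² + (y + 31.2)² = 112.62²; (x + 83.1)² + (y + 51.7)² = 35.92².
Subtracting pairs of circle equations eliminates x²+y² and gives linear equations (the radical axes):
27.6 x − 236.6 y = 14095.62
-253.4 x − 277.6 y = 30798.94
Solving the 2×2 system: x ≈ -49.9, y ≈ -65.4 km.

-49.9 km east, -65.4 km north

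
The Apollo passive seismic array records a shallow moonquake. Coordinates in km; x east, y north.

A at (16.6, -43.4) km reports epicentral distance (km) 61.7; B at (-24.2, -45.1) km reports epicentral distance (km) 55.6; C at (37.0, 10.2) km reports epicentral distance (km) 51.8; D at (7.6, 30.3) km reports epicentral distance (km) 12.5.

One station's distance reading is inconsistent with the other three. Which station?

D

Solve using three stations at a time. Using A, B, C (subtract circle equations pairwise → linear system) gives (x, y) ≈ (-14.8, 9.7).
Distances from that point to each station vs reported:
  A: calculated 61.7 vs reported 61.7 → residual 0.0 km
  B: calculated 55.6 vs reported 55.6 → residual 0.0 km
  C: calculated 51.8 vs reported 51.8 → residual 0.0 km
  D: calculated 30.4 vs reported 12.5 → residual 17.9 km
A, B, C are mutually consistent (residuals ≈ 0); D is off by 17.9 km.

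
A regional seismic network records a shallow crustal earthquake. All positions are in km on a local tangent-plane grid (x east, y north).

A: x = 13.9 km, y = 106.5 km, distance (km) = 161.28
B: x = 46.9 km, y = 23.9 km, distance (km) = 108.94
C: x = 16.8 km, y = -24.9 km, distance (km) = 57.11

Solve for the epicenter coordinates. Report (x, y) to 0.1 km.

Circle about each station: (x − 13.9)² + (y − 106.5)² = 161.28²; (x − 46.9)² + (y − 23.9)² = 108.94²; (x − 16.8)² + (y + 24.9)² = 57.11².
Subtracting the A equation from the B and C equations removes the quadratic terms:
66.0 x − 165.2 y = 5378.67
5.8 x − 262.8 y = 12116.48
Solving the 2×2 system: x ≈ -35.9, y ≈ -46.9 km.
Check against A (with the unrounded x, y): √((x − 13.9)²+(y − 106.5)²) = 161.28 ≈ 161.28 km. ✓

(-35.9, -46.9)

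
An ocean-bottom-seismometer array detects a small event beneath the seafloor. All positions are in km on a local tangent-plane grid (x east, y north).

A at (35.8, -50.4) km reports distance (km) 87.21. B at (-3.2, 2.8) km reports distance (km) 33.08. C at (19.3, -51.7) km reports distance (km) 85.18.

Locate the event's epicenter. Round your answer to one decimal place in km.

Circle about each station: (x − 35.8)² + (y + 50.4)² = 87.21²; (x + 3.2)² + (y − 2.8)² = 33.08²; (x − 19.3)² + (y + 51.7)² = 85.18².
Subtracting the A equation from the B and C equations removes the quadratic terms:
-78.0 x + 106.4 y = 2707.58
-33.0 x − 2.6 y = -426.47
Solving the 2×2 system: x ≈ 10.3, y ≈ 33.0 km.
Check against A (with the unrounded x, y): √((x − 35.8)²+(y + 50.4)²) = 87.22 ≈ 87.21 km. ✓

x ≈ 10.3 km, y ≈ 33.0 km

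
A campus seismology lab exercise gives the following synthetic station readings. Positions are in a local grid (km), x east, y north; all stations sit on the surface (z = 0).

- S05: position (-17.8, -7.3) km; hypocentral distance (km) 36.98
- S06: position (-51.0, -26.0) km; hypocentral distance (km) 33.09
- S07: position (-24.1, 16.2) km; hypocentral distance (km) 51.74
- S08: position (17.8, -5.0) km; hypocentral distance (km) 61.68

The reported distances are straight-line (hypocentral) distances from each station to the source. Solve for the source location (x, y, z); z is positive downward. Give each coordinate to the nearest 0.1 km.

(-32.9, -26.6, 27.7)

Each station gives a sphere (x−x_i)² + (y−y_i)² + z² = d_i² (stations at z=0).
Subtracting the S05 sphere from S06 and S07: z² cancels, leaving linear equations in x and y:
-66.4 x − 37.4 y = 3179.44
-12.6 x + 47.0 y = -836.39
Solving: x ≈ -32.893, y ≈ -26.614 km (keep extra digits for the depth step; rounded: -32.9, -26.6).
Then from the S05 sphere: z² = 36.98² − (x + 17.8)² − (y + 7.3)² with x = -32.893, y = -26.614, so z ≈ 27.689 ≈ 27.7 km.
Check against S08 (with the unrounded solution): distance 61.67 ≈ 61.68 km. ✓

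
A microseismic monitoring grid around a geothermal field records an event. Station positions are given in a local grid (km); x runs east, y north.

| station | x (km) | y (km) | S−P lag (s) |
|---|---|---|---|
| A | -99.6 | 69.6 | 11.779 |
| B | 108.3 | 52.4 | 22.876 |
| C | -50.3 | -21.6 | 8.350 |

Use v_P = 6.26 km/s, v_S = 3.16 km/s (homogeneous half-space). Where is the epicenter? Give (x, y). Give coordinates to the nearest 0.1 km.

(-35.9, 29.7)

Distance from S−P lag: d = Δt · v_P v_S / (v_P − v_S) = Δt · (6.26·3.16)/(6.26−3.16) ≈ 6.3812·Δt.
So d_A = 75.16, d_B = 145.98, d_C = 53.28 km.
Circle about each station: (x + 99.6)² + (y − 69.6)² = 75.16²; (x − 108.3)² + (y − 52.4)² = 145.98²; (x + 50.3)² + (y + 21.6)² = 53.28².
Subtracting pairs of circle equations eliminates x²+y² and gives linear equations (the radical axes):
415.8 x − 34.4 y = -15950.80
98.6 x − 182.4 y = -8957.40
Solving the 2×2 system: x ≈ -35.9, y ≈ 29.7 km.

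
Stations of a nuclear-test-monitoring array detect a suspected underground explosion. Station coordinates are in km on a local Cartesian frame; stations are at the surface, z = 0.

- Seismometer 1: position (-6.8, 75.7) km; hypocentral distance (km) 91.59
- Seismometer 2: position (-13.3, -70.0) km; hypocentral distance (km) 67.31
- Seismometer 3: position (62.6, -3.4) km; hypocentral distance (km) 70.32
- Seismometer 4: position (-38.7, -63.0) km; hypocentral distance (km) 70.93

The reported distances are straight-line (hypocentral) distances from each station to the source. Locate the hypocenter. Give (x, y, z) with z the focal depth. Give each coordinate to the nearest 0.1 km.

x ≈ -0.8 km, y ≈ -10.8 km, depth ≈ 29.5 km

Each station gives a sphere (x−x_i)² + (y−y_i)² + z² = d_i² (stations at z=0).
Subtracting the Seismometer 1 sphere from Seismometer 2 and Seismometer 3: z² cancels, leaving linear equations in x and y:
-13.0 x − 291.4 y = 3158.25
138.8 x − 158.2 y = 1597.42
Solving: x ≈ -0.803, y ≈ -10.802 km (keep extra digits for the depth step; rounded: -0.8, -10.8).
Then from the Seismometer 1 sphere: z² = 91.59² − (x + 6.8)² − (y − 75.7)² with x = -0.803, y = -10.802, so z ≈ 29.499 ≈ 29.5 km.
Check against Seismometer 4 (with the unrounded solution): distance 70.93 ≈ 70.93 km. ✓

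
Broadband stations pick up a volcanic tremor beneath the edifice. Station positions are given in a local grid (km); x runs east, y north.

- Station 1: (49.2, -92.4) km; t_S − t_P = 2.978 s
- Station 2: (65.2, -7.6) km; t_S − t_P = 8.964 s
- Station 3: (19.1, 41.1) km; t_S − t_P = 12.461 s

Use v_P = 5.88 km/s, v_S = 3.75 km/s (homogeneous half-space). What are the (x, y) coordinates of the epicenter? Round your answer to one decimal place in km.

x ≈ 18.7 km, y ≈ -87.9 km

Distance from S−P lag: d = Δt · v_P v_S / (v_P − v_S) = Δt · (5.88·3.75)/(5.88−3.75) ≈ 10.3521·Δt.
So d_Station 1 = 30.83, d_Station 2 = 92.80, d_Station 3 = 129.00 km.
Circle about each station: (x − 49.2)² + (y + 92.4)² = 30.83²; (x − 65.2)² + (y + 7.6)² = 92.80²; (x − 19.1)² + (y − 41.1)² = 129.00².
Subtracting pairs of circle equations eliminates x²+y² and gives linear equations (the radical axes):
32.0 x + 169.6 y = -14310.95
-60.2 x + 267.0 y = -24594.89
Solving the 2×2 system: x ≈ 18.7, y ≈ -87.9 km.
Check against Station 1 (with the unrounded x, y): √((x − 49.2)²+(y + 92.4)²) = 30.85 ≈ 30.83 km. ✓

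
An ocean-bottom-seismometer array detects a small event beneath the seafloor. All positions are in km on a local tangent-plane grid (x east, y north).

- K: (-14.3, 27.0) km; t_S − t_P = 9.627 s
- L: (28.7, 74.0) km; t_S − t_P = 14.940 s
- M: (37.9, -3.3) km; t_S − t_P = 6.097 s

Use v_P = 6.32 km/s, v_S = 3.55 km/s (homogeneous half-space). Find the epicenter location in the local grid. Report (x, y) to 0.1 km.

(13.1, -46.0)

Distance from S−P lag: d = Δt · v_P v_S / (v_P − v_S) = Δt · (6.32·3.55)/(6.32−3.55) ≈ 8.0996·Δt.
So d_K = 77.98, d_L = 121.01, d_M = 49.38 km.
Circle about each station: (x + 14.3)² + (y − 27.0)² = 77.98²; (x − 28.7)² + (y − 74.0)² = 121.01²; (x − 37.9)² + (y + 3.3)² = 49.38².
Subtracting the K equation from the L and M equations removes the quadratic terms:
86.0 x + 94.0 y = -3196.34
104.4 x − 60.6 y = 4156.31
Solving the 2×2 system: x ≈ 13.1, y ≈ -46.0 km.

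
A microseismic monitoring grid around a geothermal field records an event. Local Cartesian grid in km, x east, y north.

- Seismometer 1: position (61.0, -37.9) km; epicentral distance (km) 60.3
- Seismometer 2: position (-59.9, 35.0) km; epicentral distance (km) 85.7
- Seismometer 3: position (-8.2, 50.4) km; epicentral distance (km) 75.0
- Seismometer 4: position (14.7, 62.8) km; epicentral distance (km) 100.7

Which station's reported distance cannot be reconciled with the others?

Solve using three stations at a time. Using Seismometer 1, Seismometer 2, Seismometer 3 (subtract circle equations pairwise → linear system) gives (x, y) ≈ (2.4, -23.8).
Distances from that point to each station vs reported:
  Seismometer 1: calculated 60.3 vs reported 60.3 → residual 0.0 km
  Seismometer 2: calculated 85.7 vs reported 85.7 → residual 0.0 km
  Seismometer 3: calculated 75.0 vs reported 75.0 → residual 0.0 km
  Seismometer 4: calculated 87.5 vs reported 100.7 → residual 13.2 km
Seismometer 1, Seismometer 2, Seismometer 3 are mutually consistent (residuals ≈ 0); Seismometer 4 is off by 13.2 km.

Seismometer 4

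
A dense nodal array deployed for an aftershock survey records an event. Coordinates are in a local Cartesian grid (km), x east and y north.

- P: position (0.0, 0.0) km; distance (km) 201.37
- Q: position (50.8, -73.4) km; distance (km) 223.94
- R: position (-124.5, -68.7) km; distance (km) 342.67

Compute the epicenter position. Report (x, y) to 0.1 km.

160.2 km east, 122.0 km north

Circle about each station: x² + y² = 201.37²; (x − 50.8)² + (y + 73.4)² = 223.94²; (x + 124.5)² + (y + 68.7)² = 342.67².
Subtracting pairs of circle equations eliminates x²+y² and gives linear equations (the radical axes):
101.6 x − 146.8 y = -1631.05
-249.0 x − 137.4 y = -56652.91
Solving the 2×2 system: x ≈ 160.2, y ≈ 122.0 km.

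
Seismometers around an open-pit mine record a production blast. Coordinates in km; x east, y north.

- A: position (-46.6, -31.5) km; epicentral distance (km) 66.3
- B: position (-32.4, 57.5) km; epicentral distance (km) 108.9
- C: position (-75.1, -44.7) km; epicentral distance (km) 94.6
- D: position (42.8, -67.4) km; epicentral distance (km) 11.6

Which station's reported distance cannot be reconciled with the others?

D

Solve using three stations at a time. Using A, B, C (subtract circle equations pairwise → linear system) gives (x, y) ≈ (19.1, -38.3).
Distances from that point to each station vs reported:
  A: calculated 66.1 vs reported 66.3 → residual 0.2 km
  B: calculated 108.8 vs reported 108.9 → residual 0.1 km
  C: calculated 94.4 vs reported 94.6 → residual 0.2 km
  D: calculated 37.5 vs reported 11.6 → residual 25.9 km
A, B, C are mutually consistent (residuals ≈ 0); D is off by 25.9 km.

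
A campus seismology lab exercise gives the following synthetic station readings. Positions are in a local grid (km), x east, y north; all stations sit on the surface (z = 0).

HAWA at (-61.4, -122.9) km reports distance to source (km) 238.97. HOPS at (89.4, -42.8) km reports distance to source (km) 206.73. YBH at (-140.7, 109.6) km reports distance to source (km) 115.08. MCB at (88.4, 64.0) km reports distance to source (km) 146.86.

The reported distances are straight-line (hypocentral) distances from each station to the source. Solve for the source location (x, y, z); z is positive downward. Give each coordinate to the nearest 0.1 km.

(-40.0, 108.5, 55.7)

Each station gives a sphere (x−x_i)² + (y−y_i)² + z² = d_i² (stations at z=0).
Subtracting the HAWA sphere from HOPS and YBH: z² cancels, leaving linear equations in x and y:
301.6 x + 160.2 y = 5319.20
-158.6 x + 465.0 y = 56797.53
Solving: x ≈ -39.997, y ≈ 108.503 km (keep extra digits for the depth step; rounded: -40.0, 108.5).
Then from the HAWA sphere: z² = 238.97² − (x + 61.4)² − (y + 122.9)² with x = -39.997, y = 108.503, so z ≈ 55.689 ≈ 55.7 km.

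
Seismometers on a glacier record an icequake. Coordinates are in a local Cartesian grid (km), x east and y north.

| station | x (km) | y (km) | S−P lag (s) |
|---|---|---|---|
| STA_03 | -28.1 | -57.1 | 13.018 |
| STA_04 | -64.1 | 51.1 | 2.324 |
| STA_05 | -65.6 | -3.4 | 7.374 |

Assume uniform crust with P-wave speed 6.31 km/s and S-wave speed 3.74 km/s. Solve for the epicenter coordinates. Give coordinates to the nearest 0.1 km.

x ≈ -45.3 km, y ≈ 61.2 km

Distance from S−P lag: d = Δt · v_P v_S / (v_P − v_S) = Δt · (6.31·3.74)/(6.31−3.74) ≈ 9.1826·Δt.
So d_STA_03 = 119.54, d_STA_04 = 21.34, d_STA_05 = 67.71 km.
Circle about each station: (x + 28.1)² + (y + 57.1)² = 119.54²; (x + 64.1)² + (y − 51.1)² = 21.34²; (x + 65.6)² + (y + 3.4)² = 67.71².
Subtracting pairs of circle equations eliminates x²+y² and gives linear equations (the radical axes):
-72.0 x + 216.4 y = 16504.42
-75.0 x + 107.4 y = 9970.07
Solving the 2×2 system: x ≈ -45.3, y ≈ 61.2 km.
Check against STA_03 (with the unrounded x, y): √((x + 28.1)²+(y + 57.1)²) = 119.54 ≈ 119.54 km. ✓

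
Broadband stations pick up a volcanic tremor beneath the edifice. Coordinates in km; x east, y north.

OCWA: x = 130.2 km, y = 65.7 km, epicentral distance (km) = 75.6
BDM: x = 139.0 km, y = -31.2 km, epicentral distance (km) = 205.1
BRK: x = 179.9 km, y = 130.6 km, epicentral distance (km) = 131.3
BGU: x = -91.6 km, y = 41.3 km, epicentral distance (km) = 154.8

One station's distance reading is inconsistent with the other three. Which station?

BDM

Solve using three stations at a time. Using OCWA, BRK, BGU (subtract circle equations pairwise → linear system) gives (x, y) ≈ (57.0, 84.4).
Distances from that point to each station vs reported:
  OCWA: calculated 75.5 vs reported 75.6 → residual 0.1 km
  BDM: calculated 141.7 vs reported 205.1 → residual 63.4 km
  BRK: calculated 131.3 vs reported 131.3 → residual 0.0 km
  BGU: calculated 154.8 vs reported 154.8 → residual 0.0 km
OCWA, BRK, BGU are mutually consistent (residuals ≈ 0); BDM is off by 63.4 km.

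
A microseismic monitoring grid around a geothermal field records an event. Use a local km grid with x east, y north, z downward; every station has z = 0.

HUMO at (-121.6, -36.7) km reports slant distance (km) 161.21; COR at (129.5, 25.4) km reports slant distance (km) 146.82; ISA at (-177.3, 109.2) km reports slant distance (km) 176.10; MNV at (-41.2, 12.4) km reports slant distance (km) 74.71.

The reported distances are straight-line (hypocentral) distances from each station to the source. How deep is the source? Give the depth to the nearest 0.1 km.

z ≈ 25.8 km

Each station gives a sphere (x−x_i)² + (y−y_i)² + z² = d_i² (stations at z=0).
Subtracting the HUMO sphere from COR and ISA: z² cancels, leaving linear equations in x and y:
502.2 x + 124.2 y = 5714.51
-111.4 x + 291.8 y = 22203.93
Solving: x ≈ -6.798, y ≈ 73.498 km (keep extra digits for the depth step; rounded: -6.8, 73.5).
Then from the HUMO sphere: z² = 161.21² − (x + 121.6)² − (y + 36.7)² with x = -6.798, y = 73.498, so z ≈ 25.799 ≈ 25.8 km.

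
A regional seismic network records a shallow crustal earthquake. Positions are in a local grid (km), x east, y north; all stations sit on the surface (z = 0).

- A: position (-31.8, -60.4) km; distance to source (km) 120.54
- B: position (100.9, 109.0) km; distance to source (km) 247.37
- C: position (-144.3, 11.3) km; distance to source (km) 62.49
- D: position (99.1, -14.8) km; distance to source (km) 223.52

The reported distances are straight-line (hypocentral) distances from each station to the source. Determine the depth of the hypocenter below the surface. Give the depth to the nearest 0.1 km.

depth ≈ 55.6 km

Each station gives a sphere (x−x_i)² + (y−y_i)² + z² = d_i² (stations at z=0).
Subtracting the A sphere from B and C: z² cancels, leaving linear equations in x and y:
265.4 x + 338.8 y = -29259.62
-225.0 x + 143.4 y = 26915.67
Solving: x ≈ -116.502, y ≈ 4.900 km (keep extra digits for the depth step; rounded: -116.5, 4.9).
Then from the A sphere: z² = 120.54² − (x + 31.8)² − (y + 60.4)² with x = -116.502, y = 4.900, so z ≈ 55.600 ≈ 55.6 km.
Check against D (with the unrounded solution): distance 223.53 ≈ 223.52 km. ✓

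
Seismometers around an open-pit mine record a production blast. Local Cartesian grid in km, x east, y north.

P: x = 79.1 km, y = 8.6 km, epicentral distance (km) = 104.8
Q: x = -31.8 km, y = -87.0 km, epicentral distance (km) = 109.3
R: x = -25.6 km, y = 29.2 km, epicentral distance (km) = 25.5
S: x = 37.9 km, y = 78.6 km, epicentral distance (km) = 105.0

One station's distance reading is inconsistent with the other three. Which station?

P

Solve using three stations at a time. Using Q, R, S (subtract circle equations pairwise → linear system) gives (x, y) ≈ (-49.8, 20.8).
Distances from that point to each station vs reported:
  P: calculated 129.5 vs reported 104.8 → residual 24.7 km
  Q: calculated 109.3 vs reported 109.3 → residual 0.0 km
  R: calculated 25.6 vs reported 25.5 → residual 0.1 km
  S: calculated 105.0 vs reported 105.0 → residual 0.0 km
Q, R, S are mutually consistent (residuals ≈ 0); P is off by 24.7 km.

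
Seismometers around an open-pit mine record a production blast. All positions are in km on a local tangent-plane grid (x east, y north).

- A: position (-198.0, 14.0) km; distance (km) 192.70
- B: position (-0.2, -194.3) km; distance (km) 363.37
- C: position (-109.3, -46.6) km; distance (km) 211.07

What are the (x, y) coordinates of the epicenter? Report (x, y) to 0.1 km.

Circle about each station: (x + 198.0)² + (y − 14.0)² = 192.70²; (x + 0.2)² + (y + 194.3)² = 363.37²; (x + 109.3)² + (y + 46.6)² = 211.07².
Subtracting the A equation from the B and C equations removes the quadratic terms:
395.6 x − 416.6 y = -96551.94
177.4 x − 121.2 y = -32699.20
Solving the 2×2 system: x ≈ -74.0, y ≈ 161.5 km.

(-74.0, 161.5)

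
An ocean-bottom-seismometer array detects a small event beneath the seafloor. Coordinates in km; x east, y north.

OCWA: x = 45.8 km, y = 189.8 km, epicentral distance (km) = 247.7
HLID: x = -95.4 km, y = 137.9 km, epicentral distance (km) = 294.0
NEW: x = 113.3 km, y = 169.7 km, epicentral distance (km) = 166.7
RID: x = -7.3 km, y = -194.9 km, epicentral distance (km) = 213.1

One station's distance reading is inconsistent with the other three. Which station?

Solve using three stations at a time. Using OCWA, HLID, RID (subtract circle equations pairwise → linear system) gives (x, y) ≈ (138.9, -39.8).
Distances from that point to each station vs reported:
  OCWA: calculated 247.7 vs reported 247.7 → residual 0.0 km
  HLID: calculated 294.0 vs reported 294.0 → residual 0.0 km
  NEW: calculated 211.0 vs reported 166.7 → residual 44.3 km
  RID: calculated 213.1 vs reported 213.1 → residual 0.0 km
OCWA, HLID, RID are mutually consistent (residuals ≈ 0); NEW is off by 44.3 km.

NEW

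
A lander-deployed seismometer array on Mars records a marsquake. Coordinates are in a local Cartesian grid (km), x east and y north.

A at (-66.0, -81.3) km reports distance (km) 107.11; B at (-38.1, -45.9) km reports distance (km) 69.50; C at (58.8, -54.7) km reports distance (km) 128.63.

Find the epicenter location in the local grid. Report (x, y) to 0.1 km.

x ≈ -43.4 km, y ≈ 23.4 km

Circle about each station: (x + 66.0)² + (y + 81.3)² = 107.11²; (x + 38.1)² + (y + 45.9)² = 69.50²; (x − 58.8)² + (y + 54.7)² = 128.63².
Subtracting pairs of circle equations eliminates x²+y² and gives linear equations (the radical axes):
55.8 x + 70.8 y = -764.97
249.6 x + 53.2 y = -9589.28
Solving the 2×2 system: x ≈ -43.4, y ≈ 23.4 km.
Check against A (with the unrounded x, y): √((x + 66.0)²+(y + 81.3)²) = 107.12 ≈ 107.11 km. ✓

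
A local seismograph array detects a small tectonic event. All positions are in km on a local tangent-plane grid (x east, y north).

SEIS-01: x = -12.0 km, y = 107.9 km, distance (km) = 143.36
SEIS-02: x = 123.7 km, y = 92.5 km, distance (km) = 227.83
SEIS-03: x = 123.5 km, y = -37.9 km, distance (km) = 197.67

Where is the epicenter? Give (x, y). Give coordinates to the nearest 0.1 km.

Circle about each station: (x + 12.0)² + (y − 107.9)² = 143.36²; (x − 123.7)² + (y − 92.5)² = 227.83²; (x − 123.5)² + (y + 37.9)² = 197.67².
Subtracting the SEIS-01 equation from the SEIS-02 and SEIS-03 equations removes the quadratic terms:
271.4 x − 30.8 y = -19282.89
271.0 x − 291.6 y = -13619.09
Solving the 2×2 system: x ≈ -73.5, y ≈ -21.6 km.

(-73.5, -21.6)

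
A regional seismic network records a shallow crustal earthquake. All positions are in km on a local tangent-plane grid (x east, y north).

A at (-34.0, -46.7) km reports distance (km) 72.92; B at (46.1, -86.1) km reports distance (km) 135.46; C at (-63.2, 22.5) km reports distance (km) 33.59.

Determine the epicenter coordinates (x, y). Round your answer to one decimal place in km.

-29.8 km east, 26.1 km north

Circle about each station: (x + 34.0)² + (y + 46.7)² = 72.92²; (x − 46.1)² + (y + 86.1)² = 135.46²; (x + 63.2)² + (y − 22.5)² = 33.59².
Subtracting the A equation from the B and C equations removes the quadratic terms:
160.2 x − 78.8 y = -6830.56
-58.4 x + 138.4 y = 5352.64
Solving the 2×2 system: x ≈ -29.8, y ≈ 26.1 km.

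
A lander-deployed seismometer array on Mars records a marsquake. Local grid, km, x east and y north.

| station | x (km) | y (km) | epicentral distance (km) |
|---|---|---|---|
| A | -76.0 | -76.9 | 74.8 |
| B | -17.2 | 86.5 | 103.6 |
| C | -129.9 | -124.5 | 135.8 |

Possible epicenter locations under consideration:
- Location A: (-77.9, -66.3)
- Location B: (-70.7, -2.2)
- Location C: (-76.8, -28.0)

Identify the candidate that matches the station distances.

Location B

For each candidate, compare |candidate − station| to the reported distance:
Location A: residuals A 64.0, B 60.8, C 57.8 → max 64.0 km
Location B: residuals A 0.1, B 0.0, C 0.1 → max 0.1 km
Location C: residuals A 25.9, B 25.5, C 25.7 → max 25.9 km
Only Location B has all residuals ≈ 0.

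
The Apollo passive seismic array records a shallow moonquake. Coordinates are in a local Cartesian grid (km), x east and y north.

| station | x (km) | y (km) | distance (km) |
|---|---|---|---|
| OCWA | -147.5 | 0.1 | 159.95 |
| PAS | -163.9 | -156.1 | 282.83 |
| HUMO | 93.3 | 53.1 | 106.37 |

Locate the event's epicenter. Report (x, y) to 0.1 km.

Circle about each station: (x + 147.5)² + (y − 0.1)² = 159.95²; (x + 163.9)² + (y + 156.1)² = 282.83²; (x − 93.3)² + (y − 53.1)² = 106.37².
Subtracting the OCWA equation from the PAS and HUMO equations removes the quadratic terms:
-32.8 x − 312.4 y = -24934.65
481.6 x + 106.0 y = 4037.67
Solving the 2×2 system: x ≈ -9.4, y ≈ 80.8 km.

(-9.4, 80.8)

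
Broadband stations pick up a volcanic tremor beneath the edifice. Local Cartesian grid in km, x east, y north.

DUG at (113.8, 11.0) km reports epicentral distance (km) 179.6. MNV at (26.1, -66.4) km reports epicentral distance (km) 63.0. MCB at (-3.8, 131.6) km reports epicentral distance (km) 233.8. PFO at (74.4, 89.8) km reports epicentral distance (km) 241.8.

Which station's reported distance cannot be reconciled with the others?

PFO

Solve using three stations at a time. Using DUG, MNV, MCB (subtract circle equations pairwise → linear system) gives (x, y) ≈ (-26.5, -101.1).
Distances from that point to each station vs reported:
  DUG: calculated 179.6 vs reported 179.6 → residual 0.0 km
  MNV: calculated 63.0 vs reported 63.0 → residual 0.0 km
  MCB: calculated 233.8 vs reported 233.8 → residual 0.0 km
  PFO: calculated 215.9 vs reported 241.8 → residual 25.9 km
DUG, MNV, MCB are mutually consistent (residuals ≈ 0); PFO is off by 25.9 km.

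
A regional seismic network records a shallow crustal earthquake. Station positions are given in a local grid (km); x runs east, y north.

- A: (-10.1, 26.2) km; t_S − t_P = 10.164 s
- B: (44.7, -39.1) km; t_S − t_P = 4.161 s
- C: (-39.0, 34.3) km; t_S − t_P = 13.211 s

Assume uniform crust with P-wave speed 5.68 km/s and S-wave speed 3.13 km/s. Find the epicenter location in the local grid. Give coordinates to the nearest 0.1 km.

Distance from S−P lag: d = Δt · v_P v_S / (v_P − v_S) = Δt · (5.68·3.13)/(5.68−3.13) ≈ 6.9719·Δt.
So d_A = 70.86, d_B = 29.01, d_C = 92.11 km.
Circle about each station: (x + 10.1)² + (y − 26.2)² = 70.86²; (x − 44.7)² + (y + 39.1)² = 29.01²; (x + 39.0)² + (y − 34.3)² = 92.11².
Subtracting pairs of circle equations eliminates x²+y² and gives linear equations (the radical axes):
109.6 x − 130.6 y = 6918.01
-57.8 x + 16.2 y = -1554.07
Solving the 2×2 system: x ≈ 15.7, y ≈ -39.8 km.

15.7 km east, -39.8 km north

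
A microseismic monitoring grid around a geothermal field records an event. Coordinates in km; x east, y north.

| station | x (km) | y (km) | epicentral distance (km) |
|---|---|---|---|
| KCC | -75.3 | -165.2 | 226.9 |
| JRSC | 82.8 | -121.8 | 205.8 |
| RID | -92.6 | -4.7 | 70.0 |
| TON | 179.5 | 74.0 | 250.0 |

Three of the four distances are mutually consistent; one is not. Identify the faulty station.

JRSC

Solve using three stations at a time. Using KCC, RID, TON (subtract circle equations pairwise → linear system) gives (x, y) ≈ (-70.2, 61.7).
Distances from that point to each station vs reported:
  KCC: calculated 226.9 vs reported 226.9 → residual 0.0 km
  JRSC: calculated 238.9 vs reported 205.8 → residual 33.1 km
  RID: calculated 70.0 vs reported 70.0 → residual 0.0 km
  TON: calculated 250.0 vs reported 250.0 → residual 0.0 km
KCC, RID, TON are mutually consistent (residuals ≈ 0); JRSC is off by 33.1 km.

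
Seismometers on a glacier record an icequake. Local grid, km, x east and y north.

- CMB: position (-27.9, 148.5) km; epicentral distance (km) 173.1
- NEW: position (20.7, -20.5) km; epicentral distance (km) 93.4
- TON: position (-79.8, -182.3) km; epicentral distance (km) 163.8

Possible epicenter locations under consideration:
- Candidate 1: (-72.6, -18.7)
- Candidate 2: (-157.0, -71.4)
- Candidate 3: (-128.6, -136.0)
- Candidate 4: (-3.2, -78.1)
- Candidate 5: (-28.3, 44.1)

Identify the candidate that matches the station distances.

Candidate 1

For each candidate, compare |candidate − station| to the reported distance:
Candidate 1: residuals CMB 0.0, NEW 0.1, TON 0.0 → max 0.1 km
Candidate 2: residuals CMB 81.9, NEW 91.4, TON 28.7 → max 91.4 km
Candidate 3: residuals CMB 128.7, NEW 95.4, TON 96.5 → max 128.7 km
Candidate 4: residuals CMB 54.8, NEW 31.0, TON 34.5 → max 54.8 km
Candidate 5: residuals CMB 68.7, NEW 12.3, TON 68.4 → max 68.7 km
Only Candidate 1 has all residuals ≈ 0.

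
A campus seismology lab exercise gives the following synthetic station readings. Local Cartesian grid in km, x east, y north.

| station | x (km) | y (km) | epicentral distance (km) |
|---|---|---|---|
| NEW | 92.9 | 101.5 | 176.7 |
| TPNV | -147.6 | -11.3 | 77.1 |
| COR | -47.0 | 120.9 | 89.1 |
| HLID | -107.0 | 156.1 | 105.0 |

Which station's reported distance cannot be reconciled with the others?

NEW

Solve using three stations at a time. Using TPNV, COR, HLID (subtract circle equations pairwise → linear system) gives (x, y) ≈ (-102.5, 51.2).
Distances from that point to each station vs reported:
  NEW: calculated 201.8 vs reported 176.7 → residual 25.1 km
  TPNV: calculated 77.1 vs reported 77.1 → residual 0.0 km
  COR: calculated 89.1 vs reported 89.1 → residual 0.0 km
  HLID: calculated 105.0 vs reported 105.0 → residual 0.0 km
TPNV, COR, HLID are mutually consistent (residuals ≈ 0); NEW is off by 25.1 km.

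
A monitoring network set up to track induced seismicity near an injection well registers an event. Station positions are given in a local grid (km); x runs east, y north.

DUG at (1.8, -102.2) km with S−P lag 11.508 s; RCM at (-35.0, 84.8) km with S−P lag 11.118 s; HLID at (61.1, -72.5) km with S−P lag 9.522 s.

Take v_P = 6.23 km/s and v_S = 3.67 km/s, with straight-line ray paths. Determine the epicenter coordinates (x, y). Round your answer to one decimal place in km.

Distance from S−P lag: d = Δt · v_P v_S / (v_P − v_S) = Δt · (6.23·3.67)/(6.23−3.67) ≈ 8.9313·Δt.
So d_DUG = 102.78, d_RCM = 99.30, d_HLID = 85.04 km.
Circle about each station: (x − 1.8)² + (y + 102.2)² = 102.78²; (x + 35.0)² + (y − 84.8)² = 99.30²; (x − 61.1)² + (y + 72.5)² = 85.04².
Subtracting the DUG equation from the RCM and HLID equations removes the quadratic terms:
-73.6 x + 374.0 y = -1328.80
118.6 x + 59.4 y = 1873.31
Solving the 2×2 system: x ≈ 16.0, y ≈ -0.4 km.

16.0 km east, -0.4 km north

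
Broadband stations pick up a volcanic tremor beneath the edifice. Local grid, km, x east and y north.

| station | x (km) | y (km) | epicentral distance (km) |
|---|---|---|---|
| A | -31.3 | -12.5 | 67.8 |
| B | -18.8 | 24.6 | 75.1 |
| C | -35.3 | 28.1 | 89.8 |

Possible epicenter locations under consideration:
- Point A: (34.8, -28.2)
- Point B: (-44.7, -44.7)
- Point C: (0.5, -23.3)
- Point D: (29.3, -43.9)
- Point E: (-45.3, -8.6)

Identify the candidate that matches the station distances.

For each candidate, compare |candidate − station| to the reported distance:
Point A: residuals A 0.1, B 0.1, C 0.1 → max 0.1 km
Point B: residuals A 32.9, B 1.1, C 16.4 → max 32.9 km
Point C: residuals A 34.2, B 23.5, C 27.2 → max 34.2 km
Point D: residuals A 0.5, B 8.6, C 6.9 → max 8.6 km
Point E: residuals A 53.3, B 32.6, C 51.8 → max 53.3 km
Only Point A has all residuals ≈ 0.

Point A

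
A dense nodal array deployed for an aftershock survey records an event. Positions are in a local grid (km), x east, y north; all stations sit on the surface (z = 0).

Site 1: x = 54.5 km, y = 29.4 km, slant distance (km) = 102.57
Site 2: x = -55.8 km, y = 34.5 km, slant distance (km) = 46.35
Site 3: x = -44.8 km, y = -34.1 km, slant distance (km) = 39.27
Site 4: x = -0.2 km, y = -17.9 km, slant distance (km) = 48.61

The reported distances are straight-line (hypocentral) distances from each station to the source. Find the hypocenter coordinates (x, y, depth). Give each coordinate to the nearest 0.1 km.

(-40.2, -2.6, 23.0)

Each station gives a sphere (x−x_i)² + (y−y_i)² + z² = d_i² (stations at z=0).
Subtracting the Site 1 sphere from Site 2 and Site 3: z² cancels, leaving linear equations in x and y:
-220.6 x + 10.2 y = 8841.56
-198.6 x − 127.0 y = 8313.71
Solving: x ≈ -40.200, y ≈ -2.599 km (keep extra digits for the depth step; rounded: -40.2, -2.6).
Then from the Site 1 sphere: z² = 102.57² − (x − 54.5)² − (y − 29.4)² with x = -40.200, y = -2.599, so z ≈ 22.991 ≈ 23.0 km.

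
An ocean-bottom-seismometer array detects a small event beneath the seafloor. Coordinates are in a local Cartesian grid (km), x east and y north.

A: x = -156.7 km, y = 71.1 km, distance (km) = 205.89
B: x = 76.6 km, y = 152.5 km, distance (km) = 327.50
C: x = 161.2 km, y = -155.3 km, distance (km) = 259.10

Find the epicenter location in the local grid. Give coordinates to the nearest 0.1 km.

Circle about each station: (x + 156.7)² + (y − 71.1)² = 205.89²; (x − 76.6)² + (y − 152.5)² = 327.50²; (x − 161.2)² + (y + 155.3)² = 259.10².
Subtracting pairs of circle equations eliminates x²+y² and gives linear equations (the radical axes):
466.6 x + 162.8 y = -65351.85
635.8 x − 452.8 y = -4248.69
Solving the 2×2 system: x ≈ -96.2, y ≈ -125.7 km.

x ≈ -96.2 km, y ≈ -125.7 km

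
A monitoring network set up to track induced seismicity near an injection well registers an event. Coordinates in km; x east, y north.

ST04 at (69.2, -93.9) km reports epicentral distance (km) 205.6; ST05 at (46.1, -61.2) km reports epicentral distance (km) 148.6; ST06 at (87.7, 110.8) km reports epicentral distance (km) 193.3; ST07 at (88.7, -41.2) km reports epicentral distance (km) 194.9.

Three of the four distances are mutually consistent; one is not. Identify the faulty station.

Solve using three stations at a time. Using ST04, ST06, ST07 (subtract circle equations pairwise → linear system) gives (x, y) ≈ (-90.1, 35.7).
Distances from that point to each station vs reported:
  ST04: calculated 205.4 vs reported 205.6 → residual 0.2 km
  ST05: calculated 167.2 vs reported 148.6 → residual 18.6 km
  ST06: calculated 193.0 vs reported 193.3 → residual 0.3 km
  ST07: calculated 194.6 vs reported 194.9 → residual 0.3 km
ST04, ST06, ST07 are mutually consistent (residuals ≈ 0); ST05 is off by 18.6 km.

ST05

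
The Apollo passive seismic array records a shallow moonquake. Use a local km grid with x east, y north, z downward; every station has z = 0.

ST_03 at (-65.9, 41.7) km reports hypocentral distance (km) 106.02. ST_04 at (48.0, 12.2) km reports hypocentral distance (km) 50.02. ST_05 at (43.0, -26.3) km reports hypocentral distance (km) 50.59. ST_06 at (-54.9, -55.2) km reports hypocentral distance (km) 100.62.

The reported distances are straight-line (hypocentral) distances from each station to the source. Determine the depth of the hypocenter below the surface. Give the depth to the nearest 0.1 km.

39.6 km

Each station gives a sphere (x−x_i)² + (y−y_i)² + z² = d_i² (stations at z=0).
Subtracting the ST_03 sphere from ST_04 and ST_05: z² cancels, leaving linear equations in x and y:
227.8 x − 59.0 y = 5109.38
217.8 x − 136.0 y = 5139.88
Solving: x ≈ 21.600, y ≈ -3.201 km (keep extra digits for the depth step; rounded: 21.6, -3.2).
Then from the ST_03 sphere: z² = 106.02² − (x + 65.9)² − (y − 41.7)² with x = 21.600, y = -3.201, so z ≈ 39.597 ≈ 39.6 km.
Check against ST_06 (with the unrounded solution): distance 100.62 ≈ 100.62 km. ✓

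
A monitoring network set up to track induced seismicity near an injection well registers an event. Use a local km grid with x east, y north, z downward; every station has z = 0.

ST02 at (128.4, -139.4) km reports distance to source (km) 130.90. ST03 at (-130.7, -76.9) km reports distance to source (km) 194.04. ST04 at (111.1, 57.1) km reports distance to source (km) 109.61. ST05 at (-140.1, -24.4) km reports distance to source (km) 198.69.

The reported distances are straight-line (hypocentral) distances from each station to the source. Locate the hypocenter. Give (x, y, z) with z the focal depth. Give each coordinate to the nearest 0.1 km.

x ≈ 56.4 km, y ≈ -33.7 km, depth ≈ 27.9 km

Each station gives a sphere (x−x_i)² + (y−y_i)² + z² = d_i² (stations at z=0).
Subtracting the ST02 sphere from ST03 and ST04: z² cancels, leaving linear equations in x and y:
-518.2 x + 125.0 y = -33439.53
-34.6 x + 393.0 y = -15194.84
Solving: x ≈ 56.402, y ≈ -33.698 km (keep extra digits for the depth step; rounded: 56.4, -33.7).
Then from the ST02 sphere: z² = 130.90² − (x − 128.4)² − (y + 139.4)² with x = 56.402, y = -33.698, so z ≈ 27.896 ≈ 27.9 km.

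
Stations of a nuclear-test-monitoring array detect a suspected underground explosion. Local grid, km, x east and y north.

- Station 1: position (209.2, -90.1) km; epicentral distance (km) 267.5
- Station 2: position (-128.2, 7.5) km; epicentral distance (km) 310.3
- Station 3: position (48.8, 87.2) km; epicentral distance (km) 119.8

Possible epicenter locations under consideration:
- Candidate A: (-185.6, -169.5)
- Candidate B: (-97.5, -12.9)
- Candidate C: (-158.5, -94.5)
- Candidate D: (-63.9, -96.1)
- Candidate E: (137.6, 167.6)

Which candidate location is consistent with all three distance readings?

For each candidate, compare |candidate − station| to the reported distance:
Candidate A: residuals Station 1 135.2, Station 2 124.2, Station 3 227.8 → max 227.8 km
Candidate B: residuals Station 1 48.8, Station 2 273.4, Station 3 57.5 → max 273.4 km
Candidate C: residuals Station 1 100.2, Station 2 203.9, Station 3 155.9 → max 203.9 km
Candidate D: residuals Station 1 5.7, Station 2 188.4, Station 3 95.4 → max 188.4 km
Candidate E: residuals Station 1 0.0, Station 2 0.0, Station 3 0.0 → max 0.0 km
Only Candidate E has all residuals ≈ 0.

Candidate E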